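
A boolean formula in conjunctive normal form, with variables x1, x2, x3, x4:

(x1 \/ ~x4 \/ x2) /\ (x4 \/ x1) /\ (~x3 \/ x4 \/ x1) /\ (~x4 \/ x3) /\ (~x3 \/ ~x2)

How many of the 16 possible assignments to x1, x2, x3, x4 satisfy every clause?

4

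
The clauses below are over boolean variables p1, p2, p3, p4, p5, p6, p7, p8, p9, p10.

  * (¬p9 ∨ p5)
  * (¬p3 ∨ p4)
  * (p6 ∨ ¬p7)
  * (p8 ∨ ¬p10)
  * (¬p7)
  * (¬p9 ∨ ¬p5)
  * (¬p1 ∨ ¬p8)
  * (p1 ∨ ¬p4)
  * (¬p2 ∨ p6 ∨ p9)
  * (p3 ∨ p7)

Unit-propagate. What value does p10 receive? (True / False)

False

(¬p7) is a unit clause: p7 = False.
(p3 ∨ p7) with p7 = False leaves only p3, so p3 = True.
From (¬p3 ∨ p4) and p3 = True: p4 = True.
(p1 ∨ ¬p4) with p4 = True leaves only p1, so p1 = True.
From (¬p8 ∨ ¬p1) and p1 = True: p8 = False.
From (¬p10 ∨ p8) and p8 = False: p10 = False.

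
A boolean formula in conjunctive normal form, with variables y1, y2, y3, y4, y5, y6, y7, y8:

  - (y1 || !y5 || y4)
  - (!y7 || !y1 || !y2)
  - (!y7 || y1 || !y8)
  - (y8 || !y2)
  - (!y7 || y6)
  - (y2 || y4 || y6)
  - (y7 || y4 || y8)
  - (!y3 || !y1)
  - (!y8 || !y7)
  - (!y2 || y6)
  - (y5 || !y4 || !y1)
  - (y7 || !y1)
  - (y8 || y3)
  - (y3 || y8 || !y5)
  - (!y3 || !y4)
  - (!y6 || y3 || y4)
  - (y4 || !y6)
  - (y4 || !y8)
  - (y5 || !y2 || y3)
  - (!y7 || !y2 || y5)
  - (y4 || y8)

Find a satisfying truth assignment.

y1=0, y2=0, y3=0, y4=1, y5=0, y6=1, y7=0, y8=1

Branch on y1: take y1 = False.
Branch on y2: take y2 = False.
Branch on y3: take y3 = False.
  then y8 is forced to True.
  then y7 is forced to False.
  then y4 is forced to True.
y5, y6 are now unconstrained; take y5 = False, y6 = True.
Every clause has at least one true literal under this assignment.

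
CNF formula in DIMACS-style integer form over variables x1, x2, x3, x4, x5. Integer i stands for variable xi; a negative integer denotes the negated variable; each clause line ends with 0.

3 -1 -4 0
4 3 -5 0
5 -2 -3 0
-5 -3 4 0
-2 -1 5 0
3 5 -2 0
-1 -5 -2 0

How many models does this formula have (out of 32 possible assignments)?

12

Case analysis on x5 and x3:
  x5=T, x3=T: remaining (x1,x2,x4) ∈ {(F,F,T); (F,T,T); (T,F,T)} — 3.
  x5=T, x3=F: remaining (x1,x2,x4) ∈ {(F,F,T); (F,T,T)} — 2.
  x5=F, x3=T: remaining (x1,x2,x4) ∈ {(F,F,F); (F,F,T); (T,F,F); (T,F,T)} — 4.
  x5=F, x3=F: remaining (x1,x2,x4) ∈ {(F,F,F); (F,F,T); (T,F,F)} — 3.
Total: 3 + 2 + 4 + 3 = 12.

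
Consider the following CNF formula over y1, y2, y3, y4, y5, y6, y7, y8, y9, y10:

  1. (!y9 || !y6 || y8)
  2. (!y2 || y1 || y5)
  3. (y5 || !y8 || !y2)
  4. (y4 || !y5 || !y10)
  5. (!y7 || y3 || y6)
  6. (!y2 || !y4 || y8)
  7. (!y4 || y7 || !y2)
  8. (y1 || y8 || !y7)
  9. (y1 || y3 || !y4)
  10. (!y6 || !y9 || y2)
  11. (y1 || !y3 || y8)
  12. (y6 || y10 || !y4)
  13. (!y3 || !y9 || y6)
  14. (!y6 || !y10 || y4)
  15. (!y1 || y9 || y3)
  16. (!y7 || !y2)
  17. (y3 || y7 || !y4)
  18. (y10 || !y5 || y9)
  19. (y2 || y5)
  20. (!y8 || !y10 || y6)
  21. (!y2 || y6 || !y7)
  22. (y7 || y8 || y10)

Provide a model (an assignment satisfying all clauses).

Try y1 = True.
Branch on y2: take y2 = True.
  then y7 is forced to False.
  then y4 is forced to False.
Branch on y3: take y3 = True.
The remaining clauses are satisfied by y5 = False, y6 = False, y8 = False, y9 = False, y10 = True.
Every clause has at least one true literal under this assignment.
Check each clause:
  1. (y8 || !y6 || !y9) — !y6 is true.
  2. (y1 || y5 || !y2) — y1 is true.
  3. (!y8 || y5 || !y2) — !y8 is true.
  4. (y4 || !y10 || !y5) — !y5 is true.
  5. (y6 || y3 || !y7) — !y7 is true.
  6. (y8 || !y4 || !y2) — !y4 is true.
  7. (y7 || !y2 || !y4) — !y4 is true.
  8. (y1 || !y7 || y8) — !y7 is true.
  9. (!y4 || y1 || y3) — y1 is true.
  10. (!y9 || y2 || !y6) — !y6 is true.
  11. (!y3 || y1 || y8) — y1 is true.
  12. (y10 || !y4 || y6) — y10 is true.
  13. (!y9 || !y3 || y6) — !y9 is true.
  14. (!y6 || y4 || !y10) — !y6 is true.
  15. (y3 || y9 || !y1) — y3 is true.
  16. (!y7 || !y2) — !y7 is true.
  17. (!y4 || y3 || y7) — y3 is true.
  18. (y9 || y10 || !y5) — y10 is true.
  19. (y2 || y5) — y2 is true.
  20. (y6 || !y10 || !y8) — !y8 is true.
  21. (!y2 || y6 || !y7) — !y7 is true.
  22. (y7 || y10 || y8) — y10 is true.

y1=T, y2=T, y3=T, y4=F, y5=F, y6=F, y7=F, y8=F, y9=F, y10=T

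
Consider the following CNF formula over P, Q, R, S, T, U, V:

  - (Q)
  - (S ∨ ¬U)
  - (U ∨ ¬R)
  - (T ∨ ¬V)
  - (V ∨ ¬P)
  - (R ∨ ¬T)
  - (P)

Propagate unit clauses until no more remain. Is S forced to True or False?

True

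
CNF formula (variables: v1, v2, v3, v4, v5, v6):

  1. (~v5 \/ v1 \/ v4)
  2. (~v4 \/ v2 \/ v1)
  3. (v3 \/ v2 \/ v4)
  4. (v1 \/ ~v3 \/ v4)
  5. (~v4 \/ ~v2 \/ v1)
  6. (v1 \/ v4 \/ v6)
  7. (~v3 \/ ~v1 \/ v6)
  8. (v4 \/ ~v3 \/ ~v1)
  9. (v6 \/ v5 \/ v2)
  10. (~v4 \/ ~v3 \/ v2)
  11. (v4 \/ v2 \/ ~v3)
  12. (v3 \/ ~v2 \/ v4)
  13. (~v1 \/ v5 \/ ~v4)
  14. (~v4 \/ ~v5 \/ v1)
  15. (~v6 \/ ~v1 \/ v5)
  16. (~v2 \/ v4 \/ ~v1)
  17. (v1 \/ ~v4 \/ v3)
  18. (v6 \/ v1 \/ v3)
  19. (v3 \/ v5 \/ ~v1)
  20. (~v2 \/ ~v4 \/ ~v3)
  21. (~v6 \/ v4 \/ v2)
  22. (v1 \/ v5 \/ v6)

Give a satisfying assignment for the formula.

v1 = T, v2 = F, v3 = F, v4 = T, v5 = T, v6 = T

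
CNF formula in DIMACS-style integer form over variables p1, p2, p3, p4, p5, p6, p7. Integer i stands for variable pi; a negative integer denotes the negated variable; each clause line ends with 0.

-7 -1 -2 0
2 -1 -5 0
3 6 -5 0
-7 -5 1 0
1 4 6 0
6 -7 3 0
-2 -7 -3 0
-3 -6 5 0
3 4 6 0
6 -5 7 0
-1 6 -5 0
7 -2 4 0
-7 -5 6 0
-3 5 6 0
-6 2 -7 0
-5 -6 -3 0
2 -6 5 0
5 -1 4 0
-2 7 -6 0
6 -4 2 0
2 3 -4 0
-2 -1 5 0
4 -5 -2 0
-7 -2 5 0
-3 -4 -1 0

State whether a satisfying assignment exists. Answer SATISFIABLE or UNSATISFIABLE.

SATISFIABLE

Branch on p1: take p1 = False.
Try p2 = False.
For the remaining variables, p3 = False, p4 = False, p5 = True, p6 = True, p7 = False works.
So p1=0, p2=0, p3=0, p4=0, p5=1, p6=1, p7=0 is a satisfying assignment.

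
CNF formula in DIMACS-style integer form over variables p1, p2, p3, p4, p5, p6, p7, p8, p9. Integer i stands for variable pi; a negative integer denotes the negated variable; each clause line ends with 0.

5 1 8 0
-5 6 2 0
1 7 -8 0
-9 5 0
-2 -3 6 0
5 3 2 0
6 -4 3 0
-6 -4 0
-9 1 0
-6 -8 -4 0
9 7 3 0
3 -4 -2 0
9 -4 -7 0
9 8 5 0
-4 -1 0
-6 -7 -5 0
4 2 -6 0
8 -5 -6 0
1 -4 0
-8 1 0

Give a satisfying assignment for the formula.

p1 = T, p2 = T, p3 = F, p4 = F, p5 = T, p6 = F, p7 = F, p8 = T, p9 = T

Branch on p1: take p1 = True.
  then p4 is forced to False.
Branch on p2: take p2 = True.
For the remaining variables, p3 = False, p5 = True, p6 = False, p7 = False, p8 = True, p9 = True works.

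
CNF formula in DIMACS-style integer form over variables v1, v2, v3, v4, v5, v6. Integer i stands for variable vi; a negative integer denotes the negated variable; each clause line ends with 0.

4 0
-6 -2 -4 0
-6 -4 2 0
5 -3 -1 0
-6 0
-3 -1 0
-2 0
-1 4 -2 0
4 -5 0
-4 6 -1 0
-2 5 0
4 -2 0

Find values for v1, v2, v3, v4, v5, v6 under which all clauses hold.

v1=False, v2=False, v3=False, v4=True, v5=False, v6=False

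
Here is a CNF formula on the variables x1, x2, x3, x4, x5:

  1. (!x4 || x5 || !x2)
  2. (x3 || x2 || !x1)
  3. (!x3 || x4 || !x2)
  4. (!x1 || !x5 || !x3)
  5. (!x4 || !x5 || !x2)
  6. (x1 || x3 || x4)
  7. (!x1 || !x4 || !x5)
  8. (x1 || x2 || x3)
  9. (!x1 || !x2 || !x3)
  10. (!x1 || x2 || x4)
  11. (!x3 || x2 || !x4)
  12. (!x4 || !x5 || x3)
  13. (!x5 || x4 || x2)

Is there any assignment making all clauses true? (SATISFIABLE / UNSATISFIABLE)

SATISFIABLE

Try x1 = True.
The remaining clauses are satisfied by x2 = True, x3 = False, x4 = False, x5 = False.
Every clause has at least one true literal under this assignment.
So x1 = True, x2 = True, x3 = False, x4 = False, x5 = False is a satisfying assignment.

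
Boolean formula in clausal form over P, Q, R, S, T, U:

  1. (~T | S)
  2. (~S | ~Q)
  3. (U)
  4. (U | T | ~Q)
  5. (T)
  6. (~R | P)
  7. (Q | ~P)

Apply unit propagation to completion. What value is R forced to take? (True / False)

(U) stands alone — U = True.
(T) is a unit clause: T = True.
From (S | ~T) and T = True: S = True.
(~Q | ~S): since S = True, the clause reduces to (~Q). Q = False.
(~P | Q): since Q = False, the clause reduces to (~P). P = False.
(P | ~R) with P = False leaves only ~R, so R = False.

False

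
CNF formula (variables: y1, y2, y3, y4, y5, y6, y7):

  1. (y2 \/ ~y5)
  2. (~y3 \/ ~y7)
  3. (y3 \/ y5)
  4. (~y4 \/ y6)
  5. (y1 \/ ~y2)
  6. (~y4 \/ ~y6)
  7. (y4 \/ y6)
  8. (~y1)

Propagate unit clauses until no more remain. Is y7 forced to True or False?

False

(~y1) stands alone — y1 = False.
From (~y2 \/ y1) and y1 = False: y2 = False.
From (~y5 \/ y2) and y2 = False: y5 = False.
From (y5 \/ y3) and y5 = False: y3 = True.
From (~y3 \/ ~y7) and y3 = True: y7 = False.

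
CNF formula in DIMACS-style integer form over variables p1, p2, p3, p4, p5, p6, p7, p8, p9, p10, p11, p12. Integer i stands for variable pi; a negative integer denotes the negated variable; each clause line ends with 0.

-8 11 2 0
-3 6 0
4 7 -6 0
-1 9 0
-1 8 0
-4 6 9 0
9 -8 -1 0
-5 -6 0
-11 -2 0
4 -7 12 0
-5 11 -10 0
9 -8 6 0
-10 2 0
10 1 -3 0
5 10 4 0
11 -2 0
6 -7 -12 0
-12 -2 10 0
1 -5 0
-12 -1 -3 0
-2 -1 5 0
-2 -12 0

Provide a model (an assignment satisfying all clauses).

p1=1, p2=0, p3=0, p4=0, p5=1, p6=0, p7=0, p8=1, p9=1, p10=0, p11=1, p12=0

Pure literal: p3 appears only negated; assign p3 = False.
Pure literal: p9 appears only positively; assign p9 = True.
Try p1 = True.
  then p8 is forced to True.
Try p2 = False.
  then p11 is forced to True.
  then p10 is forced to False.
Try p4 = False.
  then p5 is forced to True.
  then p6 is forced to False.
The remaining clauses are satisfied by p7 = False, p12 = False.
Every clause has at least one true literal under this assignment.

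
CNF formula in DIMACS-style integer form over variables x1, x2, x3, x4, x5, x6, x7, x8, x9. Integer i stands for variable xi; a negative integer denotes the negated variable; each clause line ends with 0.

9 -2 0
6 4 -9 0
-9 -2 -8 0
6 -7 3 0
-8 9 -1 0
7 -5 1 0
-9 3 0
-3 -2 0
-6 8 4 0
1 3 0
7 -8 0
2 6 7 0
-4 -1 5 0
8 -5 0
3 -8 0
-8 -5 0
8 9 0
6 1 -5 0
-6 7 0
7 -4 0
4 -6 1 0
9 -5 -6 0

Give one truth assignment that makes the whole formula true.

Set x1 = True and propagate.
The remaining clauses are satisfied by x2 = False, x3 = True, x4 = False, x5 = False, x6 = True, x7 = True, x8 = True, x9 = True.

x1=True, x2=False, x3=True, x4=False, x5=False, x6=True, x7=True, x8=True, x9=True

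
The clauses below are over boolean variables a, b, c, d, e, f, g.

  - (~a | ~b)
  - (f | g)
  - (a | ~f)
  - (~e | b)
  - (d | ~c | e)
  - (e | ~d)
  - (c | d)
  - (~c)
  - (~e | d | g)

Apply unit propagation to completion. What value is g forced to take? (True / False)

True

Unit clause (~c) sets c = False.
(c | d) with c = False leaves only d, so d = True.
(e | ~d) with d = True leaves only e, so e = True.
(b | ~e): since e = True, the clause reduces to (b). b = True.
(~b | ~a): since b = True, the clause reduces to (~a). a = False.
(a | ~f) with a = False leaves only ~f, so f = False.
(g | f) with f = False leaves only g, so g = True.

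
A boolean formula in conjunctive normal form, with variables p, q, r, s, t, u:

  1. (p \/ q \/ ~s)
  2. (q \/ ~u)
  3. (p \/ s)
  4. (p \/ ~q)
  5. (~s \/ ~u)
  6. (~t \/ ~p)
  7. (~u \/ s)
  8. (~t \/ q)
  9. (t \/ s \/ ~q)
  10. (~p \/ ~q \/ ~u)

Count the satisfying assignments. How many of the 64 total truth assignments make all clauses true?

The models are:
  p=1 q=0 r=0 s=0 t=0 u=0
  p=1 q=0 r=0 s=1 t=0 u=0
  p=1 q=0 r=1 s=0 t=0 u=0
  p=1 q=0 r=1 s=1 t=0 u=0
  p=1 q=1 r=0 s=1 t=0 u=0
  p=1 q=1 r=1 s=1 t=0 u=0
That's 6 in total.

6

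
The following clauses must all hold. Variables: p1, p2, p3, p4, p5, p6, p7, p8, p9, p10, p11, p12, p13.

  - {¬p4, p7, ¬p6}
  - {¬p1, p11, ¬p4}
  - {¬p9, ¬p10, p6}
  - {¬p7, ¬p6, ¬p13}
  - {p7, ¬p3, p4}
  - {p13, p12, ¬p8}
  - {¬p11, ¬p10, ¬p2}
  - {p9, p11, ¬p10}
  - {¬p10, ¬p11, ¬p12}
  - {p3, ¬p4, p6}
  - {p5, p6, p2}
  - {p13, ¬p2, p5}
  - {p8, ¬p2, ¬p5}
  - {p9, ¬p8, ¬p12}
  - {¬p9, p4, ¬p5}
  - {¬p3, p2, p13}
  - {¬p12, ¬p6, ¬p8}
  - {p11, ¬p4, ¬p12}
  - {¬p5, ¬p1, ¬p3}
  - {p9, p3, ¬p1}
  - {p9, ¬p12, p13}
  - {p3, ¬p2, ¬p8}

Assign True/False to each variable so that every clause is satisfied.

p1=False, p2=False, p3=False, p4=False, p5=True, p6=True, p7=False, p8=False, p9=False, p10=False, p11=False, p12=False, p13=True

Check each clause:
  1. {¬p6, ¬p4, p7} — ¬p4 is true.
  2. {¬p1, p11, ¬p4} — ¬p4 is true.
  3. {¬p9, ¬p10, p6} — p6 is true.
  4. {¬p7, ¬p6, ¬p13} — ¬p7 is true.
  5. {¬p3, p4, p7} — ¬p3 is true.
  6. {¬p8, p13, p12} — ¬p8 is true.
  7. {¬p11, ¬p2, ¬p10} — ¬p11 is true.
  8. {p11, p9, ¬p10} — ¬p10 is true.
  9. {¬p11, ¬p10, ¬p12} — ¬p12 is true.
  10. {¬p4, p3, p6} — ¬p4 is true.
  11. {p6, p5, p2} — p5 is true.
  12. {p13, p5, ¬p2} — p5 is true.
  13. {¬p5, p8, ¬p2} — ¬p2 is true.
  14. {¬p8, p9, ¬p12} — ¬p8 is true.
  15. {¬p9, ¬p5, p4} — ¬p9 is true.
  16. {p13, ¬p3, p2} — p13 is true.
  17. {¬p12, ¬p8, ¬p6} — ¬p8 is true.
  18. {p11, ¬p12, ¬p4} — ¬p4 is true.
  19. {¬p3, ¬p1, ¬p5} — ¬p3 is true.
  20. {p9, p3, ¬p1} — ¬p1 is true.
  21. {p13, ¬p12, p9} — ¬p12 is true.
  22. {¬p8, ¬p2, p3} — ¬p8 is true.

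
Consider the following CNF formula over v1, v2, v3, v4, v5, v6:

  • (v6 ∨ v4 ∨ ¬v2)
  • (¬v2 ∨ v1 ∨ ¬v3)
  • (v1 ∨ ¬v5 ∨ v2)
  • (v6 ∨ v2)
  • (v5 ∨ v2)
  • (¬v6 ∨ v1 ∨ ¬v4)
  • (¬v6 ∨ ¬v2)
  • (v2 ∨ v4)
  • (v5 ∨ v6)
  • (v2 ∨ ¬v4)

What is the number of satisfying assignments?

3

The models are:
  v1=0 v2=1 v3=0 v4=1 v5=1 v6=0
  v1=1 v2=1 v3=0 v4=1 v5=1 v6=0
  v1=1 v2=1 v3=1 v4=1 v5=1 v6=0
Count: 3.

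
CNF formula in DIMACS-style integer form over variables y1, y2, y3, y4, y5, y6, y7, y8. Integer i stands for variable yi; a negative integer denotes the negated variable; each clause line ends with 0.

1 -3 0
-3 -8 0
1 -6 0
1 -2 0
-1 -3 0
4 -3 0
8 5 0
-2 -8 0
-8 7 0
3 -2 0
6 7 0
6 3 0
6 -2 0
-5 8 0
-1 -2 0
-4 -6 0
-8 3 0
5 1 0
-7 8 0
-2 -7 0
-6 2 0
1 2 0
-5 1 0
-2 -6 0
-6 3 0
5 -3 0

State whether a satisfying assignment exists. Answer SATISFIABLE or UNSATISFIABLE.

UNSATISFIABLE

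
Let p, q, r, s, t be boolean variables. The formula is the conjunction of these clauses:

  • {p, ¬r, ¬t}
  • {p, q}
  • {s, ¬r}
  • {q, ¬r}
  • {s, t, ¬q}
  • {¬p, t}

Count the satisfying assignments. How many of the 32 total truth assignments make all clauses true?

Split on p, then q.
  p=T, q=T: remaining (r,s,t) ∈ {(F,F,T); (F,T,T); (T,T,T)} — 3.
  p=T, q=F: remaining (r,s,t) ∈ {(F,F,T); (F,T,T)} — 2.
  p=F, q=T: remaining (r,s,t) ∈ {(F,F,T); (F,T,F); (F,T,T); (T,T,F)} — 4.
  p=F, q=F: a clause becomes empty — 0.
Total: 3 + 2 + 4 + 0 = 9.

9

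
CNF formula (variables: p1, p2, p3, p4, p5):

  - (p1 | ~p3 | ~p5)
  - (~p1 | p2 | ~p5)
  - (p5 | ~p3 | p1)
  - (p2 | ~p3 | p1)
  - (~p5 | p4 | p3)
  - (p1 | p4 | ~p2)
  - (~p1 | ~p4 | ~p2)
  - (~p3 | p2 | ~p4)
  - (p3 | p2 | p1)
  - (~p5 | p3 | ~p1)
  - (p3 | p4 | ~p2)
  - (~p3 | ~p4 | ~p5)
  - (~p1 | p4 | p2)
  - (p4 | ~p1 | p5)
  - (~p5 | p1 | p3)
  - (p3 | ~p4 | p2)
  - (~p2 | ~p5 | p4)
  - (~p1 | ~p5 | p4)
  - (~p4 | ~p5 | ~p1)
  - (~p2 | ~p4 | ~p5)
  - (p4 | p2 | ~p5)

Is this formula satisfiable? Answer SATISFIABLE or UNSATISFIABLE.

Set p1 = False and propagate.
For the remaining variables, p2 = True, p3 = False, p4 = True, p5 = False works.
Every clause has at least one true literal under this assignment.
So p1=F, p2=T, p3=F, p4=T, p5=F is a satisfying assignment.

SATISFIABLE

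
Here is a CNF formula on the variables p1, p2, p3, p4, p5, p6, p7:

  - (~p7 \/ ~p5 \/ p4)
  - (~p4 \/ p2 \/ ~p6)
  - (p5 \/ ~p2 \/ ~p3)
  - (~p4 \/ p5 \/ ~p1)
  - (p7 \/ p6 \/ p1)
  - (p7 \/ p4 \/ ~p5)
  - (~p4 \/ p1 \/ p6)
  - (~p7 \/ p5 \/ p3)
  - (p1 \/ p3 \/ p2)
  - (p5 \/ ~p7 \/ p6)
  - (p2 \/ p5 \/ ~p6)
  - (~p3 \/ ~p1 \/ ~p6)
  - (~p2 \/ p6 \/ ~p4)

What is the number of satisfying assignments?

16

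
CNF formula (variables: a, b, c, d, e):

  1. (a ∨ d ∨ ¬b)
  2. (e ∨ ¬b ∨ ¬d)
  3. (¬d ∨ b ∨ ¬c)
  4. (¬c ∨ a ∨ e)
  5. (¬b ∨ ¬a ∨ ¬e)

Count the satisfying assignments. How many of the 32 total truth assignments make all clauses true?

Split on b, then a.
  b=T, a=T: remaining (c,d,e) ∈ {(F,F,F); (T,F,F)} — 2.
  b=T, a=F: remaining (c,d,e) ∈ {(F,T,T); (T,T,T)} — 2.
  b=F, a=T: e free; 3 ways for (c,d) × 2^1 = 6.
  b=F, a=F: 5 of the 8 assignments to (c,d,e) work.
Total: 2 + 2 + 6 + 5 = 15.

15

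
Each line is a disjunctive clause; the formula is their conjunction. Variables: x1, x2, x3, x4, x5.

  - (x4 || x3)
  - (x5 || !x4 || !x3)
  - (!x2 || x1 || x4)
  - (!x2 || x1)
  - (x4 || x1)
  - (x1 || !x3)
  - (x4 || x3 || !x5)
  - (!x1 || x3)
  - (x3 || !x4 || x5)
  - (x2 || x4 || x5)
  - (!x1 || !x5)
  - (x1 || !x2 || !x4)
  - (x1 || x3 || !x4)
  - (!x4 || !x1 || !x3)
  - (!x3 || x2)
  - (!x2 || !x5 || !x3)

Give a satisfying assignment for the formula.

x1 = 1  x2 = 1  x3 = 1  x4 = 0  x5 = 0

Check each clause:
  1. (x3 || x4) — x3 is true.
  2. (!x3 || x5 || !x4) — !x4 is true.
  3. (!x2 || x4 || x1) — x1 is true.
  4. (!x2 || x1) — x1 is true.
  5. (x1 || x4) — x1 is true.
  6. (x1 || !x3) — x1 is true.
  7. (x3 || x4 || !x5) — x3 is true.
  8. (!x1 || x3) — x3 is true.
  9. (!x4 || x3 || x5) — x3 is true.
  10. (x4 || x5 || x2) — x2 is true.
  11. (!x5 || !x1) — !x5 is true.
  12. (!x4 || !x2 || x1) — x1 is true.
  13. (!x4 || x3 || x1) — x1 is true.
  14. (!x1 || !x4 || !x3) — !x4 is true.
  15. (!x3 || x2) — x2 is true.
  16. (!x2 || !x3 || !x5) — !x5 is true.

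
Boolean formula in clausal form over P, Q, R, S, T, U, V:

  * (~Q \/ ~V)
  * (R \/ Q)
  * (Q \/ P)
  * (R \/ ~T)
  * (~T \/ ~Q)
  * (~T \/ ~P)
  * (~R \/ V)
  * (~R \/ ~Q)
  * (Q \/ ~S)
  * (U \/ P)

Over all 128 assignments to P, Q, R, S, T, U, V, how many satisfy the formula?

Case analysis on Q and R:
  Q=1, R=1: a clause becomes empty — 0.
  Q=1, R=0: S free; 3 ways for (P,T,U,V) × 2^1 = 6.
  Q=0, R=1: remaining (P,S,T,U,V) ∈ {(1,0,0,0,1); (1,0,0,1,1)} — 2.
  Q=0, R=0: a clause becomes empty — 0.
Total: 0 + 6 + 2 + 0 = 8.

8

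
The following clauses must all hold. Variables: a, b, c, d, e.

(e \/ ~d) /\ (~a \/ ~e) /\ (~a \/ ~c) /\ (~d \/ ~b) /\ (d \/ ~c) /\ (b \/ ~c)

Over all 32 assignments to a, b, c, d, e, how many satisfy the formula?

7

The models are:
  a=F b=F c=F d=F e=F
  a=F b=F c=F d=F e=T
  a=F b=F c=F d=T e=T
  a=F b=T c=F d=F e=F
  a=F b=T c=F d=F e=T
  a=T b=F c=F d=F e=F
  a=T b=T c=F d=F e=F
Count: 7.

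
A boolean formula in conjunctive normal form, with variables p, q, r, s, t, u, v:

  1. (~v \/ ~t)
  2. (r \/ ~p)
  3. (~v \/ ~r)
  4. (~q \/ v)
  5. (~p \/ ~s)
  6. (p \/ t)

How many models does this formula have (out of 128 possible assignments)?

12

Split on p, then v.
  p=1, v=1: a clause becomes empty — 0.
  p=1, v=0: remaining (q,r,s,t,u) ∈ {(0,1,0,0,0); (0,1,0,0,1); (0,1,0,1,0); (0,1,0,1,1)} — 4.
  p=0, v=1: a clause becomes empty — 0.
  p=0, v=0: forces q=0; t=1; r, s, u free → 2^3 = 8.
Total: 0 + 4 + 0 + 8 = 12.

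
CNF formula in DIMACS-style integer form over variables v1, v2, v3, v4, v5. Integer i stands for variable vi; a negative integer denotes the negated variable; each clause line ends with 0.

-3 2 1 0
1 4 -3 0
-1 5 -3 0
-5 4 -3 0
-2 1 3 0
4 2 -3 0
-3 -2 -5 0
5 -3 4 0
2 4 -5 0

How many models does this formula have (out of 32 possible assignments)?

12

Case analysis on v3 and v2:
  v3=T, v2=T: remaining (v1,v4,v5) ∈ {(F,T,F)} — 1.
  v3=T, v2=F: remaining (v1,v4,v5) ∈ {(T,T,T)} — 1.
  v3=F, v2=T: remaining (v1,v4,v5) ∈ {(T,F,F); (T,F,T); (T,T,F); (T,T,T)} — 4.
  v3=F, v2=F: v1 free; 3 ways for (v4,v5) × 2^1 = 6.
Total: 1 + 1 + 4 + 6 = 12.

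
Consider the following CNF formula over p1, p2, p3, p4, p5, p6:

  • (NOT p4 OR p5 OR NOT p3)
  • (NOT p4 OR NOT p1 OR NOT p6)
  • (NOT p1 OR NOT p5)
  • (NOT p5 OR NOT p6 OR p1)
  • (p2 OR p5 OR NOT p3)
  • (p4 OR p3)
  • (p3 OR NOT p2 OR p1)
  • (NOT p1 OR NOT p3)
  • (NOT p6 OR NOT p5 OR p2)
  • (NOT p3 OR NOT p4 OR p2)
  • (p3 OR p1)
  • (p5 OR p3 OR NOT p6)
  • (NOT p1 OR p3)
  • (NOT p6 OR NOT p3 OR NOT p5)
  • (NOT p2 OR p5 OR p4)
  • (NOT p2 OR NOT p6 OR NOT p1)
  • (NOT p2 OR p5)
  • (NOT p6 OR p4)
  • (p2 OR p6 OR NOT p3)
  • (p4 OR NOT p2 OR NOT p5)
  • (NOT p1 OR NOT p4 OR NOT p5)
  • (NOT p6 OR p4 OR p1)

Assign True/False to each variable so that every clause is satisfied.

Branch on p1: take p1 = False.
  then p3 is forced to True.
Branch on p2: take p2 = True.
  then p5 is forced to True.
  then p6 is forced to False.
  then p4 is forced to True.
Every clause has at least one true literal under this assignment.

p1=F, p2=T, p3=T, p4=T, p5=T, p6=F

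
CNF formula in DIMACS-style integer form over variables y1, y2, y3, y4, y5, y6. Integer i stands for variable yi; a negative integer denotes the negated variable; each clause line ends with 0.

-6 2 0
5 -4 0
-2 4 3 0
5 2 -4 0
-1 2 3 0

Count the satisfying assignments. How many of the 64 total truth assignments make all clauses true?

Case analysis on y2 and y4:
  y2=T, y4=T: forces y5=T; y1, y3, y6 free → 2^3 = 8.
  y2=T, y4=F: forces y3=T; y1, y5, y6 free → 2^3 = 8.
  y2=F, y4=T: remaining (y1,y3,y5,y6) ∈ {(F,F,T,F); (F,T,T,F); (T,T,T,F)} — 3.
  y2=F, y4=F: y5 free; 3 ways for (y1,y3,y6) × 2^1 = 6.
Total: 8 + 8 + 3 + 6 = 25.

25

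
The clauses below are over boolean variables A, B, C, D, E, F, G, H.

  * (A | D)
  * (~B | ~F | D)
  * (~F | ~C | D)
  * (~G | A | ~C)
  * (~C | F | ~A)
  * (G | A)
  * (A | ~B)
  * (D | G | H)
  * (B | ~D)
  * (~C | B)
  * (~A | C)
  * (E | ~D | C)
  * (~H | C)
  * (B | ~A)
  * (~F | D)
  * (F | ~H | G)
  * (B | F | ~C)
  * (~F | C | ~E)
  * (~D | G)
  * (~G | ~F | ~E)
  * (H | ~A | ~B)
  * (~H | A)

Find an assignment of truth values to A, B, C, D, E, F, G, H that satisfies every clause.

A=T, B=T, C=T, D=T, E=F, F=T, G=T, H=T

Check each clause:
  1. (D | A) — A is true.
  2. (D | ~B | ~F) — D is true.
  3. (D | ~C | ~F) — D is true.
  4. (~C | ~G | A) — A is true.
  5. (~A | F | ~C) — F is true.
  6. (A | G) — A is true.
  7. (A | ~B) — A is true.
  8. (D | G | H) — H is true.
  9. (B | ~D) — B is true.
  10. (~C | B) — B is true.
  11. (C | ~A) — C is true.
  12. (C | E | ~D) — C is true.
  13. (C | ~H) — C is true.
  14. (B | ~A) — B is true.
  15. (D | ~F) — D is true.
  16. (~H | F | G) — F is true.
  17. (F | ~C | B) — B is true.
  18. (~F | C | ~E) — C is true.
  19. (G | ~D) — G is true.
  20. (~E | ~G | ~F) — ~E is true.
  21. (H | ~A | ~B) — H is true.
  22. (~H | A) — A is true.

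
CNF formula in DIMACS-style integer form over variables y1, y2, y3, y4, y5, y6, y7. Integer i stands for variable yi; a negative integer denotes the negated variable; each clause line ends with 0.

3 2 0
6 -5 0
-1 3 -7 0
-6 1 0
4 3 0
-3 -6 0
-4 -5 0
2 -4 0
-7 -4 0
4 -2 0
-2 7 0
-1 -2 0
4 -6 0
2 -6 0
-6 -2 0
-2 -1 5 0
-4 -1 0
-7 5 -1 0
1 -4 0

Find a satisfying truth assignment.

y1=True, y2=False, y3=True, y4=False, y5=False, y6=False, y7=False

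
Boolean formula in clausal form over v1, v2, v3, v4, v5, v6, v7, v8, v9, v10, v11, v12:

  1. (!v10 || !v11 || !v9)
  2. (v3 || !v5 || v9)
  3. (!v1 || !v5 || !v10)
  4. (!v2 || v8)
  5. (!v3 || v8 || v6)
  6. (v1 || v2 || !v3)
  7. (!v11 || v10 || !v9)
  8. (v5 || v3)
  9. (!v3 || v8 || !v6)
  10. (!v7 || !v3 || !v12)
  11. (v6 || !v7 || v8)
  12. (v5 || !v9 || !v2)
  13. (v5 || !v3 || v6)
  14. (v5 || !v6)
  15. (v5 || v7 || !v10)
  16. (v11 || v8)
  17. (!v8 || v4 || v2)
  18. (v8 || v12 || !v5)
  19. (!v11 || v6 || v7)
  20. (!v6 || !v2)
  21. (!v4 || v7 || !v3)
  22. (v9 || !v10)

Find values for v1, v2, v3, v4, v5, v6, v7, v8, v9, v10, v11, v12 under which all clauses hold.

v1 = 1, v2 = 1, v3 = 1, v4 = 0, v5 = 1, v6 = 0, v7 = 0, v8 = 1, v9 = 1, v10 = 0, v11 = 0, v12 = 1

Set v1 = True and propagate.
Branch on v2: take v2 = True.
  then v8 is forced to True.
  then v6 is forced to False.
For the remaining variables, v3 = True, v4 = False, v5 = True, v7 = False, v9 = True, v10 = False, v11 = False, v12 = True works.
Every clause has at least one true literal under this assignment.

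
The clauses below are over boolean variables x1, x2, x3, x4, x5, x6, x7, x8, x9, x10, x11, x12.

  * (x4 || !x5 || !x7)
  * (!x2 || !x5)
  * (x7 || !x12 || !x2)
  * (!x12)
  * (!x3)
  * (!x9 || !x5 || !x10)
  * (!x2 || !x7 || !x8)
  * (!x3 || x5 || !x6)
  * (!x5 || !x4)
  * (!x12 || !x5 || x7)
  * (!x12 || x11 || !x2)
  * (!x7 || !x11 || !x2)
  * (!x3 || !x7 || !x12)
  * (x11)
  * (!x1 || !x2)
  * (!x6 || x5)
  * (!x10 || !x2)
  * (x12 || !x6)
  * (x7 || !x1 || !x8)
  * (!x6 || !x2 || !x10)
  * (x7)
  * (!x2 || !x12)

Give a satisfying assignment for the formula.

(!x12) is a unit clause, so x12 = False.
The clause (!x3) is unit: x3 must be False.
(x11) is a unit clause, so x11 = True.
The clause (!x6) is unit: x6 must be False.
The clause (x7) is unit: x7 must be True.
(!x2) is a unit clause, so x2 = False.
Pure literal: x5 appears only negated; assign x5 = False.
Pure literal: x9 appears only negated; assign x9 = False.
x1, x4, x8, x10 are now unconstrained; take x1 = False, x4 = True, x8 = False, x10 = True.
Check each clause:
  1. (!x7 || !x5 || x4) — !x5 is true.
  2. (!x5 || !x2) — !x5 is true.
  3. (!x2 || !x12 || x7) — !x12 is true.
  4. (!x12) — !x12 is true.
  5. (!x3) — !x3 is true.
  6. (!x10 || !x9 || !x5) — !x5 is true.
  7. (!x2 || !x8 || !x7) — !x8 is true.
  8. (!x6 || x5 || !x3) — !x3 is true.
  9. (!x5 || !x4) — !x5 is true.
  10. (!x5 || x7 || !x12) — !x5 is true.
  11. (!x2 || !x12 || x11) — x11 is true.
  12. (!x2 || !x7 || !x11) — !x2 is true.
  13. (!x7 || !x12 || !x3) — !x12 is true.
  14. (x11) — x11 is true.
  15. (!x1 || !x2) — !x2 is true.
  16. (x5 || !x6) — !x6 is true.
  17. (!x2 || !x10) — !x2 is true.
  18. (x12 || !x6) — !x6 is true.
  19. (!x8 || x7 || !x1) — !x8 is true.
  20. (!x2 || !x10 || !x6) — !x6 is true.
  21. (x7) — x7 is true.
  22. (!x2 || !x12) — !x12 is true.

x1=F, x2=F, x3=F, x4=T, x5=F, x6=F, x7=T, x8=F, x9=F, x10=T, x11=T, x12=F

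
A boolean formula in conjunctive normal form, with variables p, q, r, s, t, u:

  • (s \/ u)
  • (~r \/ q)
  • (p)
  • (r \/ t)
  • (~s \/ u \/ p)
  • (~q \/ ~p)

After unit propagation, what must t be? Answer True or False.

(p) stands alone — p = True.
(~q \/ ~p): since p = True, the clause reduces to (~q). q = False.
In (q \/ ~r), q is now false; ~r must hold, so r = False.
(r \/ t): since r = False, the clause reduces to (t). t = True.

True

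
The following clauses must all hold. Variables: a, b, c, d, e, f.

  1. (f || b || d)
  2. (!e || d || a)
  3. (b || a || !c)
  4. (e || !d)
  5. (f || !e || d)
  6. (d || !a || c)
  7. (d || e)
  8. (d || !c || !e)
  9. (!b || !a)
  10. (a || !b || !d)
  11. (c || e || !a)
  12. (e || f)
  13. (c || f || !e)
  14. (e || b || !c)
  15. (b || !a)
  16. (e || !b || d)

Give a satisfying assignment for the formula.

a=F, b=F, c=F, d=T, e=T, f=T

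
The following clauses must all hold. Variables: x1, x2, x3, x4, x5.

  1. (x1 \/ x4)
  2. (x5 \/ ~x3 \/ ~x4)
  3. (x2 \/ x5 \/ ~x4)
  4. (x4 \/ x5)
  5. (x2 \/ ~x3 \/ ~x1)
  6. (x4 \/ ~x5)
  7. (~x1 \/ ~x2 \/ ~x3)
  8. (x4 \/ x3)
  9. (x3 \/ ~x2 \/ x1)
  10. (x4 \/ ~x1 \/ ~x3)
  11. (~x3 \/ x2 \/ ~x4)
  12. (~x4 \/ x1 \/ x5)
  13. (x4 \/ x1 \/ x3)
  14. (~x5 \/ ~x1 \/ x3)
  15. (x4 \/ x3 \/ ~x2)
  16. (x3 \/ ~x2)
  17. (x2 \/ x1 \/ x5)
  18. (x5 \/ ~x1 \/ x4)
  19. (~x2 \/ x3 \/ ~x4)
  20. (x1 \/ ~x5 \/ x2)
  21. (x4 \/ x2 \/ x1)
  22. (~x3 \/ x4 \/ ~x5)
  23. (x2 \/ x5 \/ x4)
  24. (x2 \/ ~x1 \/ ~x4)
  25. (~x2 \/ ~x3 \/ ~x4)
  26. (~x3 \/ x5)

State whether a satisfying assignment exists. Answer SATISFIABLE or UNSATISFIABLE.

UNSATISFIABLE

x4 = True:
  x2 = True:
    propagation gives x3=True; an empty clause results — contradiction.
  x2 = False:
    propagation gives x5=True, x3=False, x1=False; an empty clause results — contradiction.
x4 = False:
  propagation gives x1=True, x5=True; an empty clause results — contradiction.
Every branch closes, so no satisfying assignment exists.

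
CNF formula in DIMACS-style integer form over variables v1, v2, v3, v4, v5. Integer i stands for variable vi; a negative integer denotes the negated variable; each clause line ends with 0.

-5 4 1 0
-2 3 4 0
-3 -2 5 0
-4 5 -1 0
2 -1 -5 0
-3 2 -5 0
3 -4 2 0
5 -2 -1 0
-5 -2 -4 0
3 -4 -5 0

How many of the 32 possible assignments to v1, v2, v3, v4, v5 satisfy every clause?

7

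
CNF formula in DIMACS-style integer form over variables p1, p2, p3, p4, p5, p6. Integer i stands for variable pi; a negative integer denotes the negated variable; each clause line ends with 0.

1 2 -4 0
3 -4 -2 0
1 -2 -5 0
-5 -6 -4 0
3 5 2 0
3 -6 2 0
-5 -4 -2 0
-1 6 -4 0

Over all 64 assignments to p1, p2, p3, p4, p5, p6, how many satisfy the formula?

26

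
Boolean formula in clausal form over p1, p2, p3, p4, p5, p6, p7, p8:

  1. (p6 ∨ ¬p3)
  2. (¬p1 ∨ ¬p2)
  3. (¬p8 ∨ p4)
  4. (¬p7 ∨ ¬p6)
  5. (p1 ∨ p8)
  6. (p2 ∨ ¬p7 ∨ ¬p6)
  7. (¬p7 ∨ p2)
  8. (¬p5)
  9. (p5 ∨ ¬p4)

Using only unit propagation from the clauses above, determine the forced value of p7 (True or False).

(¬p5) is a unit clause: p5 = False.
In (p5 ∨ ¬p4), p5 is now false; ¬p4 must hold, so p4 = False.
(¬p8 ∨ p4): since p4 = False, the clause reduces to (¬p8). p8 = False.
In (p1 ∨ p8), p8 is now false; p1 must hold, so p1 = True.
In (¬p2 ∨ ¬p1), ¬p1 is now false; ¬p2 must hold, so p2 = False.
(p2 ∨ ¬p7): since p2 = False, the clause reduces to (¬p7). p7 = False.

False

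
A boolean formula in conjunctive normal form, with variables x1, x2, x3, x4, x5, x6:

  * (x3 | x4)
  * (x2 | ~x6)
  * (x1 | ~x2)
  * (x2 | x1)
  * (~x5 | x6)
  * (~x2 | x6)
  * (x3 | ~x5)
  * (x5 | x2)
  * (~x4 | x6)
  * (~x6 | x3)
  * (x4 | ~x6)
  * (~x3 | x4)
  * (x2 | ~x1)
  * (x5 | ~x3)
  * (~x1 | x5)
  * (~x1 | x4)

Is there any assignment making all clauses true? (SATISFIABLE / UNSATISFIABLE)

SATISFIABLE

Branch on x1: take x1 = True.
  then x2 is forced to True.
  then x6 is forced to True.
  then x3 is forced to True.
  then x4 is forced to True.
  then x5 is forced to True.
So x1=T  x2=T  x3=T  x4=T  x5=T  x6=T is a satisfying assignment.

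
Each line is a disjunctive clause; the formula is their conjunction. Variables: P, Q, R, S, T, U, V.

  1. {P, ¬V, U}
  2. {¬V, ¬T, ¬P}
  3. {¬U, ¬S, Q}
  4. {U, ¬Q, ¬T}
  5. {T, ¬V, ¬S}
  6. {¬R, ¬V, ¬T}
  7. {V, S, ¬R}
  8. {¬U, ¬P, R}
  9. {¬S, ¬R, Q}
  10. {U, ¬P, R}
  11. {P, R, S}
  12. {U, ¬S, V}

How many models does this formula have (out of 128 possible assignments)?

Case analysis on R and S:
  R=T, S=T: remaining (P,Q,T,U,V) ∈ {(F,T,F,T,F); (F,T,T,T,F); (T,T,F,T,F); (T,T,T,T,F)} — 4.
  R=T, S=F: Q free; 3 ways for (P,T,U,V) × 2^1 = 6.
  R=F, S=T: remaining (P,Q,T,U,V) ∈ {(F,T,F,T,F); (F,T,T,T,F); (F,T,T,T,T)} — 3.
  R=F, S=F: a clause becomes empty — 0.
Total: 4 + 6 + 3 + 0 = 13.

13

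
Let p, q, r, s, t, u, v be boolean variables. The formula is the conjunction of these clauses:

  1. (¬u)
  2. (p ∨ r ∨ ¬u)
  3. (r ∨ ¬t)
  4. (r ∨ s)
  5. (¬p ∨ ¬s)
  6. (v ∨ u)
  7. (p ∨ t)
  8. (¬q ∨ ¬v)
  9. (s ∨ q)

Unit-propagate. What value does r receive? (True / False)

True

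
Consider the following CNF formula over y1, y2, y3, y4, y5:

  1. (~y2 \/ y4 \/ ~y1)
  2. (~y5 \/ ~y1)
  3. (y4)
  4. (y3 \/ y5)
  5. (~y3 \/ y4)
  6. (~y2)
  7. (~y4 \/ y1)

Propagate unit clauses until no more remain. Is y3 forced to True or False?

(y4) stands alone — y4 = True.
(~y2) stands alone — y2 = False.
From (y1 \/ ~y4) and y4 = True: y1 = True.
(~y1 \/ ~y5) with y1 = True leaves only ~y5, so y5 = False.
(y5 \/ y3) with y5 = False leaves only y3, so y3 = True.

True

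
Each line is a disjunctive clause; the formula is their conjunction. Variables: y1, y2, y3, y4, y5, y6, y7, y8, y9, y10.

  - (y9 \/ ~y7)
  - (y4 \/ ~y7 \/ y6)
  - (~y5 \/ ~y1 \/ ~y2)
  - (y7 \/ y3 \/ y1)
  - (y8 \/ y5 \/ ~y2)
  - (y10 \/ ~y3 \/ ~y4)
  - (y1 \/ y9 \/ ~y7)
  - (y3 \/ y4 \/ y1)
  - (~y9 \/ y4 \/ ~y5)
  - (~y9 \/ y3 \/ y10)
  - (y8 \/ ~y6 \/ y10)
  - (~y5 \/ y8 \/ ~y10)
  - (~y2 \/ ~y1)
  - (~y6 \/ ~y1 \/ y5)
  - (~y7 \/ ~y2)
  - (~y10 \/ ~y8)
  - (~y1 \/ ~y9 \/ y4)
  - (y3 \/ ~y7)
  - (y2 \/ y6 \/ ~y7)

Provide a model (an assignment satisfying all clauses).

y1 = F, y2 = F, y3 = T, y4 = F, y5 = T, y6 = F, y7 = F, y8 = F, y9 = F, y10 = F

Branch on y1: take y1 = False.
Try y2 = False.
For the remaining variables, y3 = True, y4 = False, y5 = True, y6 = False, y7 = False, y8 = False, y9 = False, y10 = False works.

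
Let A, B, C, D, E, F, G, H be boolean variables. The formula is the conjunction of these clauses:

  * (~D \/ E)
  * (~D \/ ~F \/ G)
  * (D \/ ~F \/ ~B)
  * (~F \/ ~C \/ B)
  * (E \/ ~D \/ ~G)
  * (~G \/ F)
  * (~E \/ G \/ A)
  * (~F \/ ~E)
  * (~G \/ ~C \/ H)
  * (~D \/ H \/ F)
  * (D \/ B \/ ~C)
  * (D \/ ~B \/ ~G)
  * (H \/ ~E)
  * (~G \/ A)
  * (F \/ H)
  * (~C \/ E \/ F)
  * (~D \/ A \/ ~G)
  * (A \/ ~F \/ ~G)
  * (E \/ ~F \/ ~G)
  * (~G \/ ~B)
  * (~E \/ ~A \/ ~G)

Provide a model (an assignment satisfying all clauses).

Pure literal: C appears only negated; assign C = False.
Branch on A: take A = False.
  then G is forced to False.
  then E is forced to False.
  then D is forced to False.
The remaining clauses are satisfied by B = False, F = True, H = False.
Every clause has at least one true literal under this assignment.

A=F, B=F, C=F, D=F, E=F, F=T, G=F, H=F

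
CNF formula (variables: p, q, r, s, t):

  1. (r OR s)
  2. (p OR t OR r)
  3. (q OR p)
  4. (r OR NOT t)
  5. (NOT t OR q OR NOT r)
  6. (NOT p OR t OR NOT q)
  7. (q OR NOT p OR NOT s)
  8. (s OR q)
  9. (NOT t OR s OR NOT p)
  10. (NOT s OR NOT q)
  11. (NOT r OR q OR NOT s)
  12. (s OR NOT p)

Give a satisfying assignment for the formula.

Try p = False.
  then q is forced to True.
  then s is forced to False.
  then r is forced to True.
t is now unconstrained; take t = False.
Every clause has at least one true literal under this assignment.
Check each clause:
  1. (s OR r) — r is true.
  2. (p OR t OR r) — r is true.
  3. (q OR p) — q is true.
  4. (NOT t OR r) — r is true.
  5. (q OR NOT t OR NOT r) — q is true.
  6. (t OR NOT q OR NOT p) — NOT p is true.
  7. (NOT s OR q OR NOT p) — q is true.
  8. (s OR q) — q is true.
  9. (NOT t OR s OR NOT p) — NOT t is true.
  10. (NOT s OR NOT q) — NOT s is true.
  11. (NOT s OR NOT r OR q) — q is true.
  12. (NOT p OR s) — NOT p is true.

p = F, q = T, r = T, s = F, t = F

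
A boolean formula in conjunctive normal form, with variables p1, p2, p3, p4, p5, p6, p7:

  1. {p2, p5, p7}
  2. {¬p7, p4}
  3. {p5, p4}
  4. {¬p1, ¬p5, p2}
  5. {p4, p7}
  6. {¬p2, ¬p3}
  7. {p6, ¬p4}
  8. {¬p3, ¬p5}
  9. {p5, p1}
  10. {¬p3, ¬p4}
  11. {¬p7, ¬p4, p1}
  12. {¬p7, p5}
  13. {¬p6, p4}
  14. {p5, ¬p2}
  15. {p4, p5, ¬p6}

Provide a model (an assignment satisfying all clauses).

p1=False  p2=False  p3=False  p4=True  p5=True  p6=True  p7=False

Check each clause:
  1. {p2, p7, p5} — p5 is true.
  2. {p4, ¬p7} — ¬p7 is true.
  3. {p4, p5} — p4 is true.
  4. {¬p5, p2, ¬p1} — ¬p1 is true.
  5. {p4, p7} — p4 is true.
  6. {¬p2, ¬p3} — ¬p3 is true.
  7. {p6, ¬p4} — p6 is true.
  8. {¬p3, ¬p5} — ¬p3 is true.
  9. {p5, p1} — p5 is true.
  10. {¬p4, ¬p3} — ¬p3 is true.
  11. {¬p7, p1, ¬p4} — ¬p7 is true.
  12. {¬p7, p5} — ¬p7 is true.
  13. {p4, ¬p6} — p4 is true.
  14. {p5, ¬p2} — p5 is true.
  15. {¬p6, p5, p4} — p4 is true.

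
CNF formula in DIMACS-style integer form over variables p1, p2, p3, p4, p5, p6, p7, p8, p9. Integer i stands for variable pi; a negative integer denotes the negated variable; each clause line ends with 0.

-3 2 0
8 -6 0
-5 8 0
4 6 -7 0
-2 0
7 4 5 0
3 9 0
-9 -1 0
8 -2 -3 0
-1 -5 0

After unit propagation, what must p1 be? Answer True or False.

False

(¬p2) is a unit clause: p2 = False.
In (p2 ∨ ¬p3), p2 is now false; ¬p3 must hold, so p3 = False.
From (p9 ∨ p3) and p3 = False: p9 = True.
In (¬p9 ∨ ¬p1), ¬p9 is now false; ¬p1 must hold, so p1 = False.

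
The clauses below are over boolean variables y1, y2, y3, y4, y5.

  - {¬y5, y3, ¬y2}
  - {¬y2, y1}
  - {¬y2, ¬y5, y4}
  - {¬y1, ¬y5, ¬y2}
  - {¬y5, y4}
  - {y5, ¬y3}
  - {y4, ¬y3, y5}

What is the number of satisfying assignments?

10

Split on y5, then y2.
  y5=1, y2=1: a clause becomes empty — 0.
  y5=1, y2=0: remaining (y1,y3,y4) ∈ {(0,0,1); (0,1,1); (1,0,1); (1,1,1)} — 4.
  y5=0, y2=1: remaining (y1,y3,y4) ∈ {(1,0,0); (1,0,1)} — 2.
  y5=0, y2=0: remaining (y1,y3,y4) ∈ {(0,0,0); (0,0,1); (1,0,0); (1,0,1)} — 4.
Total: 0 + 4 + 2 + 4 = 10.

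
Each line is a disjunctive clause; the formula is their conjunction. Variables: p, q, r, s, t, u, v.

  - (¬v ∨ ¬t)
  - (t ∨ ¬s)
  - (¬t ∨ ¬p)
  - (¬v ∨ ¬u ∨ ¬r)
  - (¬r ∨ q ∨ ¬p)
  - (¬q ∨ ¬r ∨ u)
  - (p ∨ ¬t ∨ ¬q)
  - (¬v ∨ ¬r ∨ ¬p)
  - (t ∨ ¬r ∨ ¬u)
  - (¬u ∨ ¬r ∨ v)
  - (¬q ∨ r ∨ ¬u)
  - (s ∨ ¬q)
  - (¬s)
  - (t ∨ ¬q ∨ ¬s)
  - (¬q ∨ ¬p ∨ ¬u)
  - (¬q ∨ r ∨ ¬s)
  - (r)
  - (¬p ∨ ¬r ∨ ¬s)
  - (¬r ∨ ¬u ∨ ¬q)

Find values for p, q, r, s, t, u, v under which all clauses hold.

p = F  q = F  r = T  s = F  t = T  u = F  v = F

Check each clause:
  1. (¬t ∨ ¬v) — ¬v is true.
  2. (¬s ∨ t) — ¬s is true.
  3. (¬p ∨ ¬t) — ¬p is true.
  4. (¬r ∨ ¬u ∨ ¬v) — ¬v is true.
  5. (¬p ∨ q ∨ ¬r) — ¬p is true.
  6. (¬q ∨ ¬r ∨ u) — ¬q is true.
  7. (p ∨ ¬t ∨ ¬q) — ¬q is true.
  8. (¬r ∨ ¬v ∨ ¬p) — ¬v is true.
  9. (t ∨ ¬u ∨ ¬r) — ¬u is true.
  10. (v ∨ ¬r ∨ ¬u) — ¬u is true.
  11. (r ∨ ¬q ∨ ¬u) — ¬u is true.
  12. (s ∨ ¬q) — ¬q is true.
  13. (¬s) — ¬s is true.
  14. (t ∨ ¬q ∨ ¬s) — ¬s is true.
  15. (¬q ∨ ¬u ∨ ¬p) — ¬u is true.
  16. (¬s ∨ r ∨ ¬q) — r is true.
  17. (r) — r is true.
  18. (¬r ∨ ¬s ∨ ¬p) — ¬s is true.
  19. (¬r ∨ ¬q ∨ ¬u) — ¬u is true.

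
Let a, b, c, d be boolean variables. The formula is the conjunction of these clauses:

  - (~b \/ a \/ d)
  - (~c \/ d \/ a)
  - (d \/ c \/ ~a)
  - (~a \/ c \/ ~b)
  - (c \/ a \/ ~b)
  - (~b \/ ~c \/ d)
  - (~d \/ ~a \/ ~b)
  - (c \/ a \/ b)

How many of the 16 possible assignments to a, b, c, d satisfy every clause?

The models are:
  a=0 b=0 c=1 d=1
  a=0 b=1 c=1 d=1
  a=1 b=0 c=0 d=1
  a=1 b=0 c=1 d=0
  a=1 b=0 c=1 d=1
Count: 5.

5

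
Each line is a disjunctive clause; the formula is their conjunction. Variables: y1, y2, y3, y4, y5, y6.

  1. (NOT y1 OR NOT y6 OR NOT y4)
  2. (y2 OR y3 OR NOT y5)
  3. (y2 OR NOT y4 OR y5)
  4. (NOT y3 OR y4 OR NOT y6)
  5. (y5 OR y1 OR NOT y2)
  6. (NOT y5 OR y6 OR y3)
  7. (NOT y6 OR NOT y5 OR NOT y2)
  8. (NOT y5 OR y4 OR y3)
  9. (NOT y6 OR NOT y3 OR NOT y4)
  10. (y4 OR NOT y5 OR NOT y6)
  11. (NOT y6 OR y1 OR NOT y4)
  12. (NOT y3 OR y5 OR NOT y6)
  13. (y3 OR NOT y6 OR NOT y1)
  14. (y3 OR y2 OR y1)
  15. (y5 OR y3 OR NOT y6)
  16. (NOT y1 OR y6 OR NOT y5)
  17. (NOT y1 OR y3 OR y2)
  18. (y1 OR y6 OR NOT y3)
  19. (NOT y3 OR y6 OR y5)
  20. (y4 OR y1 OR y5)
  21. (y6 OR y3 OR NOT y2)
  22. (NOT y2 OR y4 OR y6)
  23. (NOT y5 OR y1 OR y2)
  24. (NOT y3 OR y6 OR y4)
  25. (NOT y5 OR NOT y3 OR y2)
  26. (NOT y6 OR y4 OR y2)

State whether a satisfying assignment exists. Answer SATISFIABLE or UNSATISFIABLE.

UNSATISFIABLE

y6 = True:
  y5 = True:
    propagation gives y2=False, y3=True; an empty clause results — contradiction.
  y5 = False:
    propagation gives y3=False; an empty clause results — contradiction.
y6 = False:
  y3 = True:
    propagation gives y1=True, y5=False; an empty clause results — contradiction.
  y3 = False:
    propagation gives y5=False, y2=False, y4=False, y1=True; an empty clause results — contradiction.
Every branch closes, so no satisfying assignment exists.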